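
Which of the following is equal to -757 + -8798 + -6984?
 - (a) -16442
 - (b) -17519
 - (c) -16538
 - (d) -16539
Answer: d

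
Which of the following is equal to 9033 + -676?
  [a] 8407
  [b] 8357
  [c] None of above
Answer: b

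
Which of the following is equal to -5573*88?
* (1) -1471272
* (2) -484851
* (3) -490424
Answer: 3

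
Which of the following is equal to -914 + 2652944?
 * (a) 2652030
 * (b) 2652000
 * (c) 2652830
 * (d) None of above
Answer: a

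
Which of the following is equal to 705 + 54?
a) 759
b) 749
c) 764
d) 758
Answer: a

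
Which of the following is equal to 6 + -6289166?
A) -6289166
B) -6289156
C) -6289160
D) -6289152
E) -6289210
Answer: C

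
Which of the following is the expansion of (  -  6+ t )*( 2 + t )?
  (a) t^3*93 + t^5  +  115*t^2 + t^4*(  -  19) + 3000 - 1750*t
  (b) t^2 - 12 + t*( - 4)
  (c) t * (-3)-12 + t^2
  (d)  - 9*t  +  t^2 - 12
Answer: b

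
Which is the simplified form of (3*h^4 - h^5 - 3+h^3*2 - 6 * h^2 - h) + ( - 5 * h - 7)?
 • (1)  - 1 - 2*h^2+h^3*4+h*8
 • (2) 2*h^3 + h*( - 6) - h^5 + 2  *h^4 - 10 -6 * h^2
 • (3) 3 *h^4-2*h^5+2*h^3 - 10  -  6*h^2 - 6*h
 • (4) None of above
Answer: 4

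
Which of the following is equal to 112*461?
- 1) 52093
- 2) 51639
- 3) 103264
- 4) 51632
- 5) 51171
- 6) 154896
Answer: 4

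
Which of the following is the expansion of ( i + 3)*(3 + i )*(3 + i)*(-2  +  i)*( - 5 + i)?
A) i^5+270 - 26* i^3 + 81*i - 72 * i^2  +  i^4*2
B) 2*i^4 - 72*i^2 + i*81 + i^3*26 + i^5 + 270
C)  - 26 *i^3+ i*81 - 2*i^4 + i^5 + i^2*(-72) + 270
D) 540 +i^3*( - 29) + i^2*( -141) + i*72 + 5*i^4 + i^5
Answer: A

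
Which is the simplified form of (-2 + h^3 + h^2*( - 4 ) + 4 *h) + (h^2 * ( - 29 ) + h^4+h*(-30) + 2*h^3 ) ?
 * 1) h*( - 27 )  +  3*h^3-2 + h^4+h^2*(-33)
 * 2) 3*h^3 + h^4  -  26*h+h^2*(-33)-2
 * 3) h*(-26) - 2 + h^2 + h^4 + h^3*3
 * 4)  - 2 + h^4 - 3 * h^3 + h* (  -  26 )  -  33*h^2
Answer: 2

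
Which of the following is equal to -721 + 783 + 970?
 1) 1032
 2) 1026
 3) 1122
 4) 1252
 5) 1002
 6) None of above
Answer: 1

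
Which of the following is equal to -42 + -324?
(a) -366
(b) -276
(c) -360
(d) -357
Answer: a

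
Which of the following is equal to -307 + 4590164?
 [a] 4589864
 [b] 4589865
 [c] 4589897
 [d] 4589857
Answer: d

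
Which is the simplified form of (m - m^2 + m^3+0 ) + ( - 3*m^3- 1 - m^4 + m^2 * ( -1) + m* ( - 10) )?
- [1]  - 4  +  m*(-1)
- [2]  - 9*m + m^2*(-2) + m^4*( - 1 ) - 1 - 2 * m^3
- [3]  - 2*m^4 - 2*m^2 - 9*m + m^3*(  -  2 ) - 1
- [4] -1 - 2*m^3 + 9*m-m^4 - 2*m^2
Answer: 2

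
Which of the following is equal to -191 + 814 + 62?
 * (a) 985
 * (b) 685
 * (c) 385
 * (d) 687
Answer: b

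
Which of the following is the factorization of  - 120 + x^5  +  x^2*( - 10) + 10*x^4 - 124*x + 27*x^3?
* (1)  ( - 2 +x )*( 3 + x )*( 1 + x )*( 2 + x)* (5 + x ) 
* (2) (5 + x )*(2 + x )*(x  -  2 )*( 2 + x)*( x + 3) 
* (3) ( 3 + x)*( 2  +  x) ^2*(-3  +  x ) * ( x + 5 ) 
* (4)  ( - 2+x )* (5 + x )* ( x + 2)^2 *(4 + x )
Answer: 2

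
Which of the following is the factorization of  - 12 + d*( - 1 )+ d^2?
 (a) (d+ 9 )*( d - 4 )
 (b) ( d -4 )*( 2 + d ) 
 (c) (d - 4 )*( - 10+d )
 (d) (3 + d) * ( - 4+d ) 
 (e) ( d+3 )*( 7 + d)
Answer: d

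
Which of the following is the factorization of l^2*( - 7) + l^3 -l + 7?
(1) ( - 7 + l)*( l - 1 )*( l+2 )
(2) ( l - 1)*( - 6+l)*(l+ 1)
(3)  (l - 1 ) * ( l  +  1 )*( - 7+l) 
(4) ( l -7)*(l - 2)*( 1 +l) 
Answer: 3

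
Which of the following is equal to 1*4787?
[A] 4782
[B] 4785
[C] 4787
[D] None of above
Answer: C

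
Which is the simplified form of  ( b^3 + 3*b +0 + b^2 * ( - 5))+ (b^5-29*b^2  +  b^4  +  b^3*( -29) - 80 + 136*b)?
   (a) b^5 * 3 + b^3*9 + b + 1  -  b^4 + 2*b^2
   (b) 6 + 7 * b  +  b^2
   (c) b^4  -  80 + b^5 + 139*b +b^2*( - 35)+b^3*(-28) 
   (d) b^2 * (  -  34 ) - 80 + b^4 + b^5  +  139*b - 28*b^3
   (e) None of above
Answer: d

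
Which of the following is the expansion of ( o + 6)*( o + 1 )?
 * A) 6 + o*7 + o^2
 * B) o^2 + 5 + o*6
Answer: A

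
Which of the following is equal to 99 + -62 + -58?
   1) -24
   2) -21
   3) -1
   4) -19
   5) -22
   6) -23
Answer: 2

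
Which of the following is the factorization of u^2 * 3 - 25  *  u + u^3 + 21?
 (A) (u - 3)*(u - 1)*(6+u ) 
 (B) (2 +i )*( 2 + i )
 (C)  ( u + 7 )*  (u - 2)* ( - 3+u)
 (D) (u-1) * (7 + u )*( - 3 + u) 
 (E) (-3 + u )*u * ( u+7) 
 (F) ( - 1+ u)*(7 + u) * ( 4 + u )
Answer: D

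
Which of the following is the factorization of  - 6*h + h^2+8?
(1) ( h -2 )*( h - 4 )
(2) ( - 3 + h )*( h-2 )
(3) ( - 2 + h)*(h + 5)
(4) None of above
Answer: 1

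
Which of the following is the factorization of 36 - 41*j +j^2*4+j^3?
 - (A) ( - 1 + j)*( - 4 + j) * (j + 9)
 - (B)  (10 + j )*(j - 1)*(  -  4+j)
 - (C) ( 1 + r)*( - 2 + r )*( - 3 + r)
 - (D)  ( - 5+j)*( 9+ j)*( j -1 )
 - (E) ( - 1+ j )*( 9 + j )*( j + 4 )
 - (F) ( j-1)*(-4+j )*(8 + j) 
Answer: A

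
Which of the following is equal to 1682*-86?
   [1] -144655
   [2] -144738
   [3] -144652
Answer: 3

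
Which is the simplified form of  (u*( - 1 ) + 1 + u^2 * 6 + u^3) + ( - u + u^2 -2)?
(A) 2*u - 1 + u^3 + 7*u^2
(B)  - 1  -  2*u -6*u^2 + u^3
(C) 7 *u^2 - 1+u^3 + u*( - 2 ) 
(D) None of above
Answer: C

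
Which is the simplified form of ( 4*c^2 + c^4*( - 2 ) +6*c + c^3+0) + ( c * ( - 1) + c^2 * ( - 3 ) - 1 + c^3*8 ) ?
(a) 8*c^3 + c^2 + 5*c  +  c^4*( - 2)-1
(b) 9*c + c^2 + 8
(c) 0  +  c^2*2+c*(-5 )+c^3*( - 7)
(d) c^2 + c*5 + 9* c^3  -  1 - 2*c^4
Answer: d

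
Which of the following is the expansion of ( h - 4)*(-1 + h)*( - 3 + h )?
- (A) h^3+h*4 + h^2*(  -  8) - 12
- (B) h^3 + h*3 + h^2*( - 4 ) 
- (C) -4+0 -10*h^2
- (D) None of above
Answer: D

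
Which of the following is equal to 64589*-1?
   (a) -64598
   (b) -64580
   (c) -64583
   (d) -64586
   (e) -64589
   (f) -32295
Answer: e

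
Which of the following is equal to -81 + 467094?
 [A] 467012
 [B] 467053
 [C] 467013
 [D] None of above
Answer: C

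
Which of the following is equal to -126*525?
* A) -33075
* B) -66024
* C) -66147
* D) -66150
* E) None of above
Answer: D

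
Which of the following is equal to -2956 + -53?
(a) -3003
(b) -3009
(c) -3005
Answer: b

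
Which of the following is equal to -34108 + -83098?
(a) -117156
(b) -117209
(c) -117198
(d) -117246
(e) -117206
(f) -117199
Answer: e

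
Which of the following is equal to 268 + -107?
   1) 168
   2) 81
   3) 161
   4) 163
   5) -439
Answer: 3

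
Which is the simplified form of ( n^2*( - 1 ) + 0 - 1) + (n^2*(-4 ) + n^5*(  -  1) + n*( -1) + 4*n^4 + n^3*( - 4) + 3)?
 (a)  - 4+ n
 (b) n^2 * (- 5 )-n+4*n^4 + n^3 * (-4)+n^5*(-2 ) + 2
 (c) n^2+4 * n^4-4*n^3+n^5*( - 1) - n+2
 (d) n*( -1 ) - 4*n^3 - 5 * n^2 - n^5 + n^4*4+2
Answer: d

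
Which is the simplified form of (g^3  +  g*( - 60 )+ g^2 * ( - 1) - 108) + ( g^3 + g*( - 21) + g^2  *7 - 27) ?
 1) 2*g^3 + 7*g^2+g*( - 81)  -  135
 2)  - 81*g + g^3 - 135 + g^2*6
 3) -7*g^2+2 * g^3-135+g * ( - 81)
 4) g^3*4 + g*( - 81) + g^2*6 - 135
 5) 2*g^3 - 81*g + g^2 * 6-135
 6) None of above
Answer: 5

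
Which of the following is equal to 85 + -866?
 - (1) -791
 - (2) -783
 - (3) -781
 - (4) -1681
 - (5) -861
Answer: 3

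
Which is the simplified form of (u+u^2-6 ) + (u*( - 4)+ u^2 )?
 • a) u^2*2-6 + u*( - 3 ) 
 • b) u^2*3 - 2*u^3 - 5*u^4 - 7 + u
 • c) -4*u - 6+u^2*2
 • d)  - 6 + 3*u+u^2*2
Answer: a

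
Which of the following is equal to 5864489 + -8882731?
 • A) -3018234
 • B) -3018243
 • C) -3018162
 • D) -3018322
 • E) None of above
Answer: E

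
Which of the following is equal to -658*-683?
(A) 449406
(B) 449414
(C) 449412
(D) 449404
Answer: B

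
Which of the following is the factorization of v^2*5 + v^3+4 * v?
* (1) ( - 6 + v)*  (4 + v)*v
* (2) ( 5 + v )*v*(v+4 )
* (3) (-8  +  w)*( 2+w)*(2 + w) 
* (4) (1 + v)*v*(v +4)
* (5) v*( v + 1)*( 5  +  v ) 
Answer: 4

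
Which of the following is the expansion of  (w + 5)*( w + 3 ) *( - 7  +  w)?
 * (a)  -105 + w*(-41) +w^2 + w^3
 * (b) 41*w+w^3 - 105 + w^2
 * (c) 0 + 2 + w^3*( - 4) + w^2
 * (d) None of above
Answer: a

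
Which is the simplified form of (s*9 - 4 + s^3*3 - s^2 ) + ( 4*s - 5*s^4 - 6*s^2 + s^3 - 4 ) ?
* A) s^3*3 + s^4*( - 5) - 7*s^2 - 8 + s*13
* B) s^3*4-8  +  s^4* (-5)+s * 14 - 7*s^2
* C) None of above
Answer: C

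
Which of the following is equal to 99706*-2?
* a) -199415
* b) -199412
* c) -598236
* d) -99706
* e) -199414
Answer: b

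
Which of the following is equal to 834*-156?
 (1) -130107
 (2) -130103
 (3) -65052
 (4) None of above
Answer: 4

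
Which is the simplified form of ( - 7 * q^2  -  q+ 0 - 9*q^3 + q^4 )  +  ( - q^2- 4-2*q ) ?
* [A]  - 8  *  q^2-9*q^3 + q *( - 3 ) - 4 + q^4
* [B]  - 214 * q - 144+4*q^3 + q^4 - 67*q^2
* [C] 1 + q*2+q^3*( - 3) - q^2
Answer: A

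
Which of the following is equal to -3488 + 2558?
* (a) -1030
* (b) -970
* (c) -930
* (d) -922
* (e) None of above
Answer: c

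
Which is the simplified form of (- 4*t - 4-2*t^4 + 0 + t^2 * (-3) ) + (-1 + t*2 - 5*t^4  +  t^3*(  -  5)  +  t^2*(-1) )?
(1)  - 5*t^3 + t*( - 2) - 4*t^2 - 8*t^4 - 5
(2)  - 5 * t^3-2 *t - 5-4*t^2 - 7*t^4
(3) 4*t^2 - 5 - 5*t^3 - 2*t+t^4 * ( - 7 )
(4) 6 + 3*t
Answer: 2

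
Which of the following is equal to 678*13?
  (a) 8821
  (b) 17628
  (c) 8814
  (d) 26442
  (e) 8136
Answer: c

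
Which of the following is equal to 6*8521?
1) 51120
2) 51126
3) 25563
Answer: 2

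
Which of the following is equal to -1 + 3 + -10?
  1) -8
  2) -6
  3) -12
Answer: 1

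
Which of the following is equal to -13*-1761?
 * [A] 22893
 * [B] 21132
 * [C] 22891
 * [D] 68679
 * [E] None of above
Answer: A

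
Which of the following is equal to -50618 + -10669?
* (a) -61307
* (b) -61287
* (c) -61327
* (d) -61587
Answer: b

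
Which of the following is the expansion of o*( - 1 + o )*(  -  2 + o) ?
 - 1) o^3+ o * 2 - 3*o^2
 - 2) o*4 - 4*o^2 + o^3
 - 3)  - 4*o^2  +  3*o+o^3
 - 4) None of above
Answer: 1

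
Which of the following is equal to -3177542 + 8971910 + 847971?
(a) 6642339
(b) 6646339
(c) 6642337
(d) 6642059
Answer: a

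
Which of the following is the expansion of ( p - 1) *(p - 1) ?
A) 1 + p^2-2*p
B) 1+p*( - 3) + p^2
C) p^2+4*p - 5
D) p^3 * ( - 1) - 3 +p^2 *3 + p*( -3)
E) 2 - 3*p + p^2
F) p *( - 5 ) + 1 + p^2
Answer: A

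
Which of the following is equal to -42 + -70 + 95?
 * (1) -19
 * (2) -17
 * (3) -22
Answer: 2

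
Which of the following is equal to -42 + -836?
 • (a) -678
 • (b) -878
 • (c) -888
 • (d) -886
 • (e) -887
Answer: b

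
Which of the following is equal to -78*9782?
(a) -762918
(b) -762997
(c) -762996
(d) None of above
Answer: c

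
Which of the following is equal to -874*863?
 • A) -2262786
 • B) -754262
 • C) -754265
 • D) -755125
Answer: B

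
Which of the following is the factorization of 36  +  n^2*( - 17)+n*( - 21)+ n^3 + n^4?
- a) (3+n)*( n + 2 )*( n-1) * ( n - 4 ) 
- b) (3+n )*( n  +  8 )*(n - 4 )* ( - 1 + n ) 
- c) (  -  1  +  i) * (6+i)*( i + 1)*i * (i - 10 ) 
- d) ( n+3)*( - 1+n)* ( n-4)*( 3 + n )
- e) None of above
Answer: d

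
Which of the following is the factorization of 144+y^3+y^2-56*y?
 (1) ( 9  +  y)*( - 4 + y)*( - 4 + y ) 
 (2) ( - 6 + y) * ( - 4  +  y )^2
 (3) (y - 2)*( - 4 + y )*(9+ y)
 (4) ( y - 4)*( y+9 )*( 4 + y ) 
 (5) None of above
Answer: 1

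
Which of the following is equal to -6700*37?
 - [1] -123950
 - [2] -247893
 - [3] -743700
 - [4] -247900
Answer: 4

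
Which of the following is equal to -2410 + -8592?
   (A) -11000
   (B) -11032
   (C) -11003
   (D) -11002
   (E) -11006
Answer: D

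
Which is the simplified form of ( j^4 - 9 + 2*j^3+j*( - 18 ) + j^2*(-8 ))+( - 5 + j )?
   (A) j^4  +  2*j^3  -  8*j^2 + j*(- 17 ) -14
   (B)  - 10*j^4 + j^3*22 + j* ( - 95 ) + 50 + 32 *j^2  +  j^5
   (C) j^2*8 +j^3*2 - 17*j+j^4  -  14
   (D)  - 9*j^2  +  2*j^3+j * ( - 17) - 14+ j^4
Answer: A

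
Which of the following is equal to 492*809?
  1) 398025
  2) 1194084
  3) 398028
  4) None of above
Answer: 3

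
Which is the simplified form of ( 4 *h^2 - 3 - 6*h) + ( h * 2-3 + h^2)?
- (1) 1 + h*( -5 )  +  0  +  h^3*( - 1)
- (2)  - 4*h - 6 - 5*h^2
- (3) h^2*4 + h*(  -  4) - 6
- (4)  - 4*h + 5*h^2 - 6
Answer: 4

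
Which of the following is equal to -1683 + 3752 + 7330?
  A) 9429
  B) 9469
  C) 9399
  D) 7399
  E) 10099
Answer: C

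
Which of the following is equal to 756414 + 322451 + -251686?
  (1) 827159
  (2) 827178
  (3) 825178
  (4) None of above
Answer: 4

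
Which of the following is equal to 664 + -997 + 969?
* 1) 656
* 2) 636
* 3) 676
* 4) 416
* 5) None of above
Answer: 2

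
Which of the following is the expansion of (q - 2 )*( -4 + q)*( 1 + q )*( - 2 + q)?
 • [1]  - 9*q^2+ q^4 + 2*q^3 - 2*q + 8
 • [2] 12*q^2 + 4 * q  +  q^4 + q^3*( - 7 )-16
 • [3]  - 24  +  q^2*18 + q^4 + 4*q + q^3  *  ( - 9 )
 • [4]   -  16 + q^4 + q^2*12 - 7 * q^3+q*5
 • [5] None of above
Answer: 2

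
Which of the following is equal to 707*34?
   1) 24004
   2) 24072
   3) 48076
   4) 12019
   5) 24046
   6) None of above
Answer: 6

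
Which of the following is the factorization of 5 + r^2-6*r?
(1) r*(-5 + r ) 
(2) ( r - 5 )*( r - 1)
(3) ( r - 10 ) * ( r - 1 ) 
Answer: 2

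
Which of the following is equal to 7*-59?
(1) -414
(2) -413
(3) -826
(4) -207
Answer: 2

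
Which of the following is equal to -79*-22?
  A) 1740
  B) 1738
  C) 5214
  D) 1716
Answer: B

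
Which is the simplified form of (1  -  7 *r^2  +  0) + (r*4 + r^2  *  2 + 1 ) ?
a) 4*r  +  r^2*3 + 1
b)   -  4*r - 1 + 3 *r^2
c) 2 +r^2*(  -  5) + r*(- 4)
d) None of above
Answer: d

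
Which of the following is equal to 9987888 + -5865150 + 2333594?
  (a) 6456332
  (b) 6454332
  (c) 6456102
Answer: a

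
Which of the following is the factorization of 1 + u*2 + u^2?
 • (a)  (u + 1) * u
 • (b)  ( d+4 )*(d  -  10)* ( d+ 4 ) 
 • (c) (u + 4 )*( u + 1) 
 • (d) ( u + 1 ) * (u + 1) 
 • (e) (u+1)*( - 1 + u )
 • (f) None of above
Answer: d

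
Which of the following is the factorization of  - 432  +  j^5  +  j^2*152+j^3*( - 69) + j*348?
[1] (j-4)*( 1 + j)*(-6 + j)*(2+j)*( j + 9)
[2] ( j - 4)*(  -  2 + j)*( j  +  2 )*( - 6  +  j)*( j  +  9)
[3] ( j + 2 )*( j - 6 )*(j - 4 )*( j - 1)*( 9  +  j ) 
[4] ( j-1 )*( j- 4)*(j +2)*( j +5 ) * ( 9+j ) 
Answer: 3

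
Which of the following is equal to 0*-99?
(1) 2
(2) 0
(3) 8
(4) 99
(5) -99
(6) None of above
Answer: 2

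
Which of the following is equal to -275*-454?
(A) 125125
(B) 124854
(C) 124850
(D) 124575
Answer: C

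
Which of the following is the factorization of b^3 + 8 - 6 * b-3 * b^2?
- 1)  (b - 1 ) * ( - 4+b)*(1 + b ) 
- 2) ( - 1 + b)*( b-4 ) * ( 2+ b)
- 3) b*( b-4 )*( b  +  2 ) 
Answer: 2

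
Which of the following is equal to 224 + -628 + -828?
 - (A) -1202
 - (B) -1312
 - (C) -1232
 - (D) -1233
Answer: C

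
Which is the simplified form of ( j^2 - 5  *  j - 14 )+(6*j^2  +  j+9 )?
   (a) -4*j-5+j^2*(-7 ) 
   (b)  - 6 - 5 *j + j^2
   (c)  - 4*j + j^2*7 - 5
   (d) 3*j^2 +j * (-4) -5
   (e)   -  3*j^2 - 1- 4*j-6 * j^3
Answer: c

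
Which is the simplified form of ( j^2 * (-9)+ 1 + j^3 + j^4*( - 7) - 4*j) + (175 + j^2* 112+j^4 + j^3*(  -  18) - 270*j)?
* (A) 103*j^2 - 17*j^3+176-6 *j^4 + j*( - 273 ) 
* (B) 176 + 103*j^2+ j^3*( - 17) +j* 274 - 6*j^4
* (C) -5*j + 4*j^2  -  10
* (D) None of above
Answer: D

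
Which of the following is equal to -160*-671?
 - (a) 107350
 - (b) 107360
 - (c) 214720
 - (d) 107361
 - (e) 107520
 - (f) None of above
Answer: b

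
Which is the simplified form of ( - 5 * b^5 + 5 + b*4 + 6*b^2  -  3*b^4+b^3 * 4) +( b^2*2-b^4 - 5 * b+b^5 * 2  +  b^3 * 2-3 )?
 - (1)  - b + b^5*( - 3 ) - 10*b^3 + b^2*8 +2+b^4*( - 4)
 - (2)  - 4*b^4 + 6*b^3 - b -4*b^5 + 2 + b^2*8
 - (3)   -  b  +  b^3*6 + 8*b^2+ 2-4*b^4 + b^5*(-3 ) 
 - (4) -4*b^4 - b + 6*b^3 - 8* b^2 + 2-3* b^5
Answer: 3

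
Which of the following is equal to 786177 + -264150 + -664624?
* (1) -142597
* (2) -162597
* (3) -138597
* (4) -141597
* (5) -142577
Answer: 1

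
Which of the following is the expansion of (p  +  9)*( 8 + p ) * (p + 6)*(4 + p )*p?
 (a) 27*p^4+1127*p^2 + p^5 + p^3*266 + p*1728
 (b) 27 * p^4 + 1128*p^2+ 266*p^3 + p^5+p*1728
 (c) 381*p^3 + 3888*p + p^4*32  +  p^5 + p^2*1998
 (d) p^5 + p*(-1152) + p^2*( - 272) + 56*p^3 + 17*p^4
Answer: b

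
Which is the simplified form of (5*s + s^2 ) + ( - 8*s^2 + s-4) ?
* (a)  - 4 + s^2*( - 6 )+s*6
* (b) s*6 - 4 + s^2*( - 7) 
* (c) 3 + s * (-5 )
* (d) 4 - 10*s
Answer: b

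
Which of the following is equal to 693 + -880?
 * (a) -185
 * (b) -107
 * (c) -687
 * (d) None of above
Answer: d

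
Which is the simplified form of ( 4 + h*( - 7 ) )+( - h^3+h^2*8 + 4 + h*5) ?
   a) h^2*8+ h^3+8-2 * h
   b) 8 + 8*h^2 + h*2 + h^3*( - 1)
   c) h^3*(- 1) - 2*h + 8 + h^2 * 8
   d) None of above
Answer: c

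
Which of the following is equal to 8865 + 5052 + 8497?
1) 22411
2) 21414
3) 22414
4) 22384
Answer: 3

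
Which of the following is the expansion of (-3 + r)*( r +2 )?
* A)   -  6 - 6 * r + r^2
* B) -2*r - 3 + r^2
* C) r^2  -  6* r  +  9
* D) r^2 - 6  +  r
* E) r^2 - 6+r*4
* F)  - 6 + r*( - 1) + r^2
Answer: F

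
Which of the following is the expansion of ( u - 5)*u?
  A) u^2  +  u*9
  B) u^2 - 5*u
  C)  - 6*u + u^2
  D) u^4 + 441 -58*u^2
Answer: B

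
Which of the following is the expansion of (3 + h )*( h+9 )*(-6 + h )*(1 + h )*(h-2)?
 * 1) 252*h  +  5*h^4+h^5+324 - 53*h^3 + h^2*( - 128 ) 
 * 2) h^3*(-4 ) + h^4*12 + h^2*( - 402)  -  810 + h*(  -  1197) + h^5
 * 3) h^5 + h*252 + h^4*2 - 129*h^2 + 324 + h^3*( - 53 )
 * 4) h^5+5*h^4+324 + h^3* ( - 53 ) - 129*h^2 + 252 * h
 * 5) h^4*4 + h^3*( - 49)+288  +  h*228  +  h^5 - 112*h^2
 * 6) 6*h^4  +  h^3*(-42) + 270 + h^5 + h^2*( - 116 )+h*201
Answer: 4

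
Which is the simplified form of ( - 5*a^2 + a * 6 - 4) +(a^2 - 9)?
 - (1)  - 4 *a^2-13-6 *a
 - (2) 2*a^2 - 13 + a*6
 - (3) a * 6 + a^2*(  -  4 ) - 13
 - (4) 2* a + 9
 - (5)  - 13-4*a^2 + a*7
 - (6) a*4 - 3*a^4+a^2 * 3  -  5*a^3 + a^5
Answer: 3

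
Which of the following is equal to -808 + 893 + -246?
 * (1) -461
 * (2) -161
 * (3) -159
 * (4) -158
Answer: 2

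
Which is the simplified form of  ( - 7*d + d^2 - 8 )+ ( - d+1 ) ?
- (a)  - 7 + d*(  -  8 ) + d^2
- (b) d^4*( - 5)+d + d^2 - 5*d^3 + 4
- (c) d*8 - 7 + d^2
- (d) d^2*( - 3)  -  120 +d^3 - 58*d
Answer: a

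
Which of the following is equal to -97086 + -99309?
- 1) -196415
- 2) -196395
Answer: 2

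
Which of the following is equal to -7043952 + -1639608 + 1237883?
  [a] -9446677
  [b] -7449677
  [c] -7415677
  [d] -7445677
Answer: d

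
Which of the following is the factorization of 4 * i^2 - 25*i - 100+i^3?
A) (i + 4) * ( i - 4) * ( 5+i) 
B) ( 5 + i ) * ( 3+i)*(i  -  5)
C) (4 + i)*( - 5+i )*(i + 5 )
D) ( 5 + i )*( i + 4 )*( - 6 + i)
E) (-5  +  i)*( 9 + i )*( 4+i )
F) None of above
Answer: C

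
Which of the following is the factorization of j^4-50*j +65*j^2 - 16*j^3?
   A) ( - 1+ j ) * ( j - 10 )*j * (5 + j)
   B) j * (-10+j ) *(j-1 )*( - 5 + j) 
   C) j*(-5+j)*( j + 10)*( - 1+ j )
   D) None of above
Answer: B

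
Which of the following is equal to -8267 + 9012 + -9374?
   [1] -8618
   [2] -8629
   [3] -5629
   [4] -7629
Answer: 2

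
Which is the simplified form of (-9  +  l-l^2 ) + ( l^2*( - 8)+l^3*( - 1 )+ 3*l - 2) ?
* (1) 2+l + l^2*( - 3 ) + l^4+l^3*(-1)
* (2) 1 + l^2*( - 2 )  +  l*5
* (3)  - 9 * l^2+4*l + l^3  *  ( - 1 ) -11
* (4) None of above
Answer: 3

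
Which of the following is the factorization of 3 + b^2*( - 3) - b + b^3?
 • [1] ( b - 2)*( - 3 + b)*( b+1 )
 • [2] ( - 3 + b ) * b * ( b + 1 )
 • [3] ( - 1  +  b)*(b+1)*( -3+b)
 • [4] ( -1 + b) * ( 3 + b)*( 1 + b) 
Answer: 3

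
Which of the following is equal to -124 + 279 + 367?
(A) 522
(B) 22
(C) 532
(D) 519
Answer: A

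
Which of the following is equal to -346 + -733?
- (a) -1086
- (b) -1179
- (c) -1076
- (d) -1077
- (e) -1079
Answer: e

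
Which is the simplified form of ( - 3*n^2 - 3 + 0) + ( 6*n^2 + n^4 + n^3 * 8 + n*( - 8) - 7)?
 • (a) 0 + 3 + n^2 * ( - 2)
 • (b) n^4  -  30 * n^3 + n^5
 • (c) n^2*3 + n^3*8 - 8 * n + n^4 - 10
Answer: c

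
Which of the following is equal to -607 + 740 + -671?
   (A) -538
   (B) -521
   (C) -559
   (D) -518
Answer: A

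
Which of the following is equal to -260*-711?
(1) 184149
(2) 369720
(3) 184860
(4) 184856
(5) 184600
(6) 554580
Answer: 3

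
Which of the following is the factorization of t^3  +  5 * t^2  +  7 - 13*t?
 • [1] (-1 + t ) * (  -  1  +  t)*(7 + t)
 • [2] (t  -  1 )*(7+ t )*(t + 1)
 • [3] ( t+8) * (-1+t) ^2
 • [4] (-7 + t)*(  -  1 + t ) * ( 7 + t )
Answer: 1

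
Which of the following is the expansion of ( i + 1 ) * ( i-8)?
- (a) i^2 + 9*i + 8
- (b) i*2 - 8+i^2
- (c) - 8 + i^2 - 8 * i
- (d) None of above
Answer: d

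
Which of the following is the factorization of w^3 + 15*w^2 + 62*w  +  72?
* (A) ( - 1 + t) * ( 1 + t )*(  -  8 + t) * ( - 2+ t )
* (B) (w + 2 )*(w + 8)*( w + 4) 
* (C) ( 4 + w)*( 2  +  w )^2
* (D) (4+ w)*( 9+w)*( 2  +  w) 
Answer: D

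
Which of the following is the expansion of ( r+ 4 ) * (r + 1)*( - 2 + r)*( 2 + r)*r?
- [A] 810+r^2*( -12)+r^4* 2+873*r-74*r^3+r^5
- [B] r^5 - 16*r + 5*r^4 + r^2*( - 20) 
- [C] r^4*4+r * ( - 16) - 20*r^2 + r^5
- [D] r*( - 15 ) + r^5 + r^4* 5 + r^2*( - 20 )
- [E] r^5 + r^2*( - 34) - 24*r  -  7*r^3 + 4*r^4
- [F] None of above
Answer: B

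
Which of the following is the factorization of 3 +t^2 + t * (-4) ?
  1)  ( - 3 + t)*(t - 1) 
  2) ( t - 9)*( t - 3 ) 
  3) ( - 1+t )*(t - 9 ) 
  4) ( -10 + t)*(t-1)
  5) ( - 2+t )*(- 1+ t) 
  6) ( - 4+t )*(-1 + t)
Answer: 1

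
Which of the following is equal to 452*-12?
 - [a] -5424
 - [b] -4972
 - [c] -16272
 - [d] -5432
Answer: a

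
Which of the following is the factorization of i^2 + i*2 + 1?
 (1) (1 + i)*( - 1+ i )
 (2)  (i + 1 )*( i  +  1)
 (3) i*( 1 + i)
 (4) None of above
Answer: 2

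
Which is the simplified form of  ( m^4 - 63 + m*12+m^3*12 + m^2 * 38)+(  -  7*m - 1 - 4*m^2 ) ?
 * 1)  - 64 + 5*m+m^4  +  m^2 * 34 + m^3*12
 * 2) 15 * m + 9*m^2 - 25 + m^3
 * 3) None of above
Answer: 1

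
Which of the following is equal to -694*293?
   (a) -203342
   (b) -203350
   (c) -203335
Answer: a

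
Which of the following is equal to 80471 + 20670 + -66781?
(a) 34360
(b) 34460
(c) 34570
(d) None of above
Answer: a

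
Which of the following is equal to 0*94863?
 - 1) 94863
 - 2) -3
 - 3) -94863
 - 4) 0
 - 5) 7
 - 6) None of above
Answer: 4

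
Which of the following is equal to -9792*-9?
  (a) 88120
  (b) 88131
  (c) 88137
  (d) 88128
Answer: d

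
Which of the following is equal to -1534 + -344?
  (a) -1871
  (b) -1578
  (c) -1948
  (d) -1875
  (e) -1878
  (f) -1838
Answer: e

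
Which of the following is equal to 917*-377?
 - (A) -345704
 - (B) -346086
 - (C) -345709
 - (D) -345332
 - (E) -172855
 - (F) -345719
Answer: C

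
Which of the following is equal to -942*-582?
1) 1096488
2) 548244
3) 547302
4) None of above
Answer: 2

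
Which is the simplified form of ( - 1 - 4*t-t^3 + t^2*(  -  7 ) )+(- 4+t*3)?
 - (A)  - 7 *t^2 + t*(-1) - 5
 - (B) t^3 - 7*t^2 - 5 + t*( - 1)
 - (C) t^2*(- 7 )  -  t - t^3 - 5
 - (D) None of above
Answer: C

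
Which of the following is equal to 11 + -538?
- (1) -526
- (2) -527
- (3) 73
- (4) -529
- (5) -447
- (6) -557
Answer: 2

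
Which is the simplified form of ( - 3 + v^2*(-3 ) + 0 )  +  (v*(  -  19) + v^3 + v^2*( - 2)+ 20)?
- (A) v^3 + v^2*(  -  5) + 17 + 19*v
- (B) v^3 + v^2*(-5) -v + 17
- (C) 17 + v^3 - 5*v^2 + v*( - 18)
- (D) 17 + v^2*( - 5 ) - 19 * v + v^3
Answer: D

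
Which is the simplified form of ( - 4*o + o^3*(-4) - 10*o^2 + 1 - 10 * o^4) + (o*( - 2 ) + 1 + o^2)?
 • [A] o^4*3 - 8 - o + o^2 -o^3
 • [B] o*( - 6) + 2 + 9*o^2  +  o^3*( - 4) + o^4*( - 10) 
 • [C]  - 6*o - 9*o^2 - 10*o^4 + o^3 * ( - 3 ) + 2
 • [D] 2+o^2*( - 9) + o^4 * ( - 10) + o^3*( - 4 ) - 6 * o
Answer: D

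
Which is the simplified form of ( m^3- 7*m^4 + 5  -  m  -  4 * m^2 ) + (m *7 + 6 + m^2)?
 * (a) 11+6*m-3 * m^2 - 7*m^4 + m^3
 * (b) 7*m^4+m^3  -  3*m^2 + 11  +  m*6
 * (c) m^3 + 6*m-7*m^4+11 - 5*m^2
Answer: a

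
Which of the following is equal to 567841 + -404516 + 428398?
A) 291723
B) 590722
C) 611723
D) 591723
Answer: D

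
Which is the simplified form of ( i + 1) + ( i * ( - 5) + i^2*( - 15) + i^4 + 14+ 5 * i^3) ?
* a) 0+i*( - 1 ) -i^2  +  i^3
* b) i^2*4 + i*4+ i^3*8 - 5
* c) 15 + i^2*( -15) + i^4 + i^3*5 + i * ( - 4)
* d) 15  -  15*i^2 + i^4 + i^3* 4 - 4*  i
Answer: c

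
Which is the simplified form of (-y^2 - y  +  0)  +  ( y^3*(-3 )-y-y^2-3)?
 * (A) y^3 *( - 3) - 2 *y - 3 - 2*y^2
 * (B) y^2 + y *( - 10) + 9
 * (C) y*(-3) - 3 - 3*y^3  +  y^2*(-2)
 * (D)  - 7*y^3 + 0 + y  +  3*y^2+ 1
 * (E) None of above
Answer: A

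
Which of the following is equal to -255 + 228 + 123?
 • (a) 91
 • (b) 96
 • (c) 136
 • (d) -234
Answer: b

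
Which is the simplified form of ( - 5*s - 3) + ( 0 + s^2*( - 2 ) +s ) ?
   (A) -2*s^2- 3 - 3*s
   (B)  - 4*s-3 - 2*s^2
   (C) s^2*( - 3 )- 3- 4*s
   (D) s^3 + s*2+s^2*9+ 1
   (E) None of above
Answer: B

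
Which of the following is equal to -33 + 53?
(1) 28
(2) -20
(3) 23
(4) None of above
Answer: 4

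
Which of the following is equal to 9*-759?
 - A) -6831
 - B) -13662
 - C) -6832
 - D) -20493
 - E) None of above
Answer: A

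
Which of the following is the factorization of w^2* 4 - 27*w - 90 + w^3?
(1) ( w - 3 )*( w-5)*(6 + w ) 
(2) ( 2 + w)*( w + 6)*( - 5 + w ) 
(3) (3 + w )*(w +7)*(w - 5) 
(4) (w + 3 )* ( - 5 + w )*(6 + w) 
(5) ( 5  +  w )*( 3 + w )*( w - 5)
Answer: 4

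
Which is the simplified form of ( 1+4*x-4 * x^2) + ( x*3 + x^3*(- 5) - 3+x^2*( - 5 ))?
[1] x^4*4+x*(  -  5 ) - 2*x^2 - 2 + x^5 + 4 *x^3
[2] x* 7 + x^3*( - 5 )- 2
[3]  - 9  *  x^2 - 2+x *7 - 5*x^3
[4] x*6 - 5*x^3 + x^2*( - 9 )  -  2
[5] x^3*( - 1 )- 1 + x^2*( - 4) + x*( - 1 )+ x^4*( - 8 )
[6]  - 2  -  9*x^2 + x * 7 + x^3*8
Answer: 3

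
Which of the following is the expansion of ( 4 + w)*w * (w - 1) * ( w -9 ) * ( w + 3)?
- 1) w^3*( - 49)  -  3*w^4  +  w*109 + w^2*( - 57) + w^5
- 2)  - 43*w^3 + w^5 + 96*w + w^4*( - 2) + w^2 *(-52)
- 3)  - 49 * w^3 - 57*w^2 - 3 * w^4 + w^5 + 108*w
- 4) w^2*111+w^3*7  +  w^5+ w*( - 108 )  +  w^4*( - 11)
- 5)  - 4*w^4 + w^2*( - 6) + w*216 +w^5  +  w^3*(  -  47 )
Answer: 3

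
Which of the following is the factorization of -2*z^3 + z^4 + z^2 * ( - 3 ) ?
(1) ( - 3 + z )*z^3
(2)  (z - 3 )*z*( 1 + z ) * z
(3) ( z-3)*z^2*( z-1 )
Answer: 2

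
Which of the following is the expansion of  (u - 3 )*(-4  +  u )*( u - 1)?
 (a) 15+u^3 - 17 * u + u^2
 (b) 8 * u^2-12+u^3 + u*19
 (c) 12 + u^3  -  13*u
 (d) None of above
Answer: d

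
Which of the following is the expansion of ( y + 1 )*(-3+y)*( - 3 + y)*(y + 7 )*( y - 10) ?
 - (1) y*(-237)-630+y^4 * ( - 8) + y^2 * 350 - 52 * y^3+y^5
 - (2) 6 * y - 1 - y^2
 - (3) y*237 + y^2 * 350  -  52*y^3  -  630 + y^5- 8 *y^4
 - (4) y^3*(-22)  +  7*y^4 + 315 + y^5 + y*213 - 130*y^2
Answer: 1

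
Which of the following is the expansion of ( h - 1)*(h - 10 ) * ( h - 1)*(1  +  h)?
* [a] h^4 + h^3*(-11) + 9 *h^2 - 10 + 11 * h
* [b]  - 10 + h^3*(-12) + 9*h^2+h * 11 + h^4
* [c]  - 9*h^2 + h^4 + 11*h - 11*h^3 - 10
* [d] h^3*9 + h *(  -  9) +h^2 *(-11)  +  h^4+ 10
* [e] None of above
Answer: a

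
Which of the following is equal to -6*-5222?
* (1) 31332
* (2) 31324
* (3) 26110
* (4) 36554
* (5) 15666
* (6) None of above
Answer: 1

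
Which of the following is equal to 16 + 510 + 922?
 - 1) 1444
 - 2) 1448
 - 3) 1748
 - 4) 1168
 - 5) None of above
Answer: 2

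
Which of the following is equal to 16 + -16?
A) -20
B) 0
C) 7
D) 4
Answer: B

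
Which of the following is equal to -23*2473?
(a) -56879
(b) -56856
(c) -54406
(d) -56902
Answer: a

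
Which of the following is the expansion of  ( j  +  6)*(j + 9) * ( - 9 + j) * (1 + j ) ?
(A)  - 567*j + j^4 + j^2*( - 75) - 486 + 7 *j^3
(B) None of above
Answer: A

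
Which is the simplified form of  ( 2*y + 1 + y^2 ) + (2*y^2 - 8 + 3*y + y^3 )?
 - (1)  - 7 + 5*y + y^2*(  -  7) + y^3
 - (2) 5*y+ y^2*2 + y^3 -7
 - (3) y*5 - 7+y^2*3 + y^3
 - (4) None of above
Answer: 3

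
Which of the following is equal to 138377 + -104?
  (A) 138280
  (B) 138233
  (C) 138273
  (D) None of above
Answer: C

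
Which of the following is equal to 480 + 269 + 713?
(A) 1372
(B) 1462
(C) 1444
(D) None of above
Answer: B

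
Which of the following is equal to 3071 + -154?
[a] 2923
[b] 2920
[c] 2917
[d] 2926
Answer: c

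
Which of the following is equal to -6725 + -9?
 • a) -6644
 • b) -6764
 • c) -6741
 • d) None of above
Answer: d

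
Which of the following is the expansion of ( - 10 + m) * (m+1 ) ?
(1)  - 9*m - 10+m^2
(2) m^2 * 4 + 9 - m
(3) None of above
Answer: 1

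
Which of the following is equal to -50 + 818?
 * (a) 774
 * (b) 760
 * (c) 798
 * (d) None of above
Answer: d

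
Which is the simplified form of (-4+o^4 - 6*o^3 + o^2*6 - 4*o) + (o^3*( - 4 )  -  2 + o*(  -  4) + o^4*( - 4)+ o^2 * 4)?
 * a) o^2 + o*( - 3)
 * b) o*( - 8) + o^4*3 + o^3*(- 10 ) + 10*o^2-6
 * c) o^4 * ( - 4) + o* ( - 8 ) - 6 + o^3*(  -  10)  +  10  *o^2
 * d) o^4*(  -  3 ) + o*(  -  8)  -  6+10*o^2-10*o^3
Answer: d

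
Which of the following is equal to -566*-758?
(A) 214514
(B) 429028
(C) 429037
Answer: B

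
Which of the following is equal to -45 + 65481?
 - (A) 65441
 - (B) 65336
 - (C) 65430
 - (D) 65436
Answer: D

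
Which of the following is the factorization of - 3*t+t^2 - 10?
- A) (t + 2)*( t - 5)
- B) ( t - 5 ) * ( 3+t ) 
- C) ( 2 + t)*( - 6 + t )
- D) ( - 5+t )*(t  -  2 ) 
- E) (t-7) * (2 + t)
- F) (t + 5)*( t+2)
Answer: A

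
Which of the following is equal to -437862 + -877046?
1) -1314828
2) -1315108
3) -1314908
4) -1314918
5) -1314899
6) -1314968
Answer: 3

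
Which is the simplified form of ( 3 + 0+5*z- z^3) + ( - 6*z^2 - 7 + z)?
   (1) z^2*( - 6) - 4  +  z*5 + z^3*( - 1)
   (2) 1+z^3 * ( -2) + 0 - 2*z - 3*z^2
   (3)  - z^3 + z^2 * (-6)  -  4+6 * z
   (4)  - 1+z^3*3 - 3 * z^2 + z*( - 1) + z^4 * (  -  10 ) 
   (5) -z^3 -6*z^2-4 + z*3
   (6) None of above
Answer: 3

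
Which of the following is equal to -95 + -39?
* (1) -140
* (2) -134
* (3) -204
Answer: 2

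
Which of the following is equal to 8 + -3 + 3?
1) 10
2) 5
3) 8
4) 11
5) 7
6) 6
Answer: 3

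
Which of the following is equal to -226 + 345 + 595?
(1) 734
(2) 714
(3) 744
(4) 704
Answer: 2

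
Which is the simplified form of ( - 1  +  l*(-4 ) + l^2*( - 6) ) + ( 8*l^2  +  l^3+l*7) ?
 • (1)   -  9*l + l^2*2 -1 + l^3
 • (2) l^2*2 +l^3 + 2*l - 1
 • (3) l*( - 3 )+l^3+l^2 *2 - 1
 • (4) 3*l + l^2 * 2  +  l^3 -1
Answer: 4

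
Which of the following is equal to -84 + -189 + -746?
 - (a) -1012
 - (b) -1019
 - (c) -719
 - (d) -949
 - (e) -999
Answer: b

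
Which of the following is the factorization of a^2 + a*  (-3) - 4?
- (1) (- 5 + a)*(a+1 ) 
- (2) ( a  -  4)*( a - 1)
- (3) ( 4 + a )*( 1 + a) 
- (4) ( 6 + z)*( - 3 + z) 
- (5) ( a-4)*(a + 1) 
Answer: 5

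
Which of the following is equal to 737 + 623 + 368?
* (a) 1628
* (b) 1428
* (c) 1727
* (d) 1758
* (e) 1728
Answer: e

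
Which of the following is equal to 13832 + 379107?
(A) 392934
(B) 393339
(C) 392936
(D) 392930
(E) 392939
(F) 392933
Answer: E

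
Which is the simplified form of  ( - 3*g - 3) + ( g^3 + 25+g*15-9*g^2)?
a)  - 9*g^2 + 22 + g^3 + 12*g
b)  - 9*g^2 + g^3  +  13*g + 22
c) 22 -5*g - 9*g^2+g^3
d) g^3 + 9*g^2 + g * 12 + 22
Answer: a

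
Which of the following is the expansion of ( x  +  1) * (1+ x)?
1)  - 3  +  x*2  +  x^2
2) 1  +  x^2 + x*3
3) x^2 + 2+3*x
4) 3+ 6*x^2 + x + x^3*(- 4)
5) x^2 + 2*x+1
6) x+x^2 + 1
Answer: 5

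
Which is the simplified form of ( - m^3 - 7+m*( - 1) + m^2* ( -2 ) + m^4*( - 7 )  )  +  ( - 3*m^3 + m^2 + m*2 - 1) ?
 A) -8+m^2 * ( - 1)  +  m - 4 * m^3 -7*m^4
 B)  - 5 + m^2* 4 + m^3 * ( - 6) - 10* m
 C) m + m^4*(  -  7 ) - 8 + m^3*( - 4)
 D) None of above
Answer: A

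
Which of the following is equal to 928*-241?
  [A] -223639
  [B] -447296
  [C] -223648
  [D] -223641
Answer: C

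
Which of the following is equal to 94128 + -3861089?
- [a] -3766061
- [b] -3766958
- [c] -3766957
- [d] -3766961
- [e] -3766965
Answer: d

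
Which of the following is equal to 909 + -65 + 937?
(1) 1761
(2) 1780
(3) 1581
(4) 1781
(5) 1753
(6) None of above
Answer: 4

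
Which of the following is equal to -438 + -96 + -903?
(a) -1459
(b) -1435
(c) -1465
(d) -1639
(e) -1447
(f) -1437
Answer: f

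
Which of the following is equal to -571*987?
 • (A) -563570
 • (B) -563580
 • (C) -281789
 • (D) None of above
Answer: D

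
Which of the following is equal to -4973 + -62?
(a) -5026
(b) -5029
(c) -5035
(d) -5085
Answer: c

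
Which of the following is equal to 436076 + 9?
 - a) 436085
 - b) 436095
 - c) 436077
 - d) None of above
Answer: a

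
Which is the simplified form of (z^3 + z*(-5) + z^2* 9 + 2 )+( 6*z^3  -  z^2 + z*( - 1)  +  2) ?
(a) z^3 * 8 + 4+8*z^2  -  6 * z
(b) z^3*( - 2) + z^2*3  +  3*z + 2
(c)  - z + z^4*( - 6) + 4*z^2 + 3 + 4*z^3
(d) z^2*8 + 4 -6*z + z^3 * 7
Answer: d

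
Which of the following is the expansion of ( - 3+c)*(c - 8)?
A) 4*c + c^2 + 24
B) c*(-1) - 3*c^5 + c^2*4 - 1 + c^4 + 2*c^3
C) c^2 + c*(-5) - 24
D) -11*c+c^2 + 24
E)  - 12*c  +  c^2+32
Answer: D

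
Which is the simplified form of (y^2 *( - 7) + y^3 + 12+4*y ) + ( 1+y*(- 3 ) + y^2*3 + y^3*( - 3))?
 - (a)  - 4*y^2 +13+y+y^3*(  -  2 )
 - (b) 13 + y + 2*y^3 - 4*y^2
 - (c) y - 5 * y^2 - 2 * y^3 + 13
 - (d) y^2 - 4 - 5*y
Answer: a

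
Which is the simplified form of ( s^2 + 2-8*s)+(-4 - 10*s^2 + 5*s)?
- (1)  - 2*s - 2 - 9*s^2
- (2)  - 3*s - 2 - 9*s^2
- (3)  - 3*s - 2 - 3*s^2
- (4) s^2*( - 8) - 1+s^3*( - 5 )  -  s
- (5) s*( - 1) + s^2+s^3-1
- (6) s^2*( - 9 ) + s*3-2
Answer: 2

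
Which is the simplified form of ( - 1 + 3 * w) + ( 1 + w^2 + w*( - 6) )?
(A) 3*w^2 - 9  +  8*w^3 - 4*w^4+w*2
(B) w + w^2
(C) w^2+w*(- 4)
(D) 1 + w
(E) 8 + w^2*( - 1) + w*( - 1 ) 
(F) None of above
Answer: F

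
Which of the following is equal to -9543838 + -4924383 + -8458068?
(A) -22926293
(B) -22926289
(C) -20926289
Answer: B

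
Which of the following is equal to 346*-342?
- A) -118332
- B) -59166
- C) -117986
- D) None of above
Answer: A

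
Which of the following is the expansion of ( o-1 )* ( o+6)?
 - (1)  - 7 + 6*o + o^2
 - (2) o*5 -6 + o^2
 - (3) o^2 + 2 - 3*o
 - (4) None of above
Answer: 2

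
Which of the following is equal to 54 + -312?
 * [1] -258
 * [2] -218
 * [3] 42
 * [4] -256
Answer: 1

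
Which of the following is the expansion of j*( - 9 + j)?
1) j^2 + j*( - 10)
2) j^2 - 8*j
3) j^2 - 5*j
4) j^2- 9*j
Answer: 4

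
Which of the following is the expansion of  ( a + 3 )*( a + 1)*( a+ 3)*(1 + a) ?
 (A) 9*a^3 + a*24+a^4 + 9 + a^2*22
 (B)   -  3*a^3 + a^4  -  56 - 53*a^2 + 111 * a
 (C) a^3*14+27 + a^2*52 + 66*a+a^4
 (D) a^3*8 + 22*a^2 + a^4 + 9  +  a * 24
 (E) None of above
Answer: D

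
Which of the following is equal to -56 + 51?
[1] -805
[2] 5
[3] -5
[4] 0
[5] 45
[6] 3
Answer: 3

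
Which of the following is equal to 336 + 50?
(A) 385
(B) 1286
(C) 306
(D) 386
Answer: D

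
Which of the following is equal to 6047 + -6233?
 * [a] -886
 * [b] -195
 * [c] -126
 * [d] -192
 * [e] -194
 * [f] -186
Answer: f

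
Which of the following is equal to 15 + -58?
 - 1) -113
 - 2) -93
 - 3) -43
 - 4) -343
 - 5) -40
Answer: 3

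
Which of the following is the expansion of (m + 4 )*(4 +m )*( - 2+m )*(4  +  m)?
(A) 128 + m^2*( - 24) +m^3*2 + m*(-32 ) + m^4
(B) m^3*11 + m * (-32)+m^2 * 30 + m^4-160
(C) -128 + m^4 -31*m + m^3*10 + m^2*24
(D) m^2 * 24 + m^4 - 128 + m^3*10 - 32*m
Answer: D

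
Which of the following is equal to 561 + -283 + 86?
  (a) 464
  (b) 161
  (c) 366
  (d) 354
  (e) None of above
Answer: e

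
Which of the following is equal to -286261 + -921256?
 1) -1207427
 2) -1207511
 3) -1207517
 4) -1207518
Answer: 3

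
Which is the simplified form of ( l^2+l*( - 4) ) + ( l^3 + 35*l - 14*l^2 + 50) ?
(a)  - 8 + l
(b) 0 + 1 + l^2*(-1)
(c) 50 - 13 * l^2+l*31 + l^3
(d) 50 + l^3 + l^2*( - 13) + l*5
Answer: c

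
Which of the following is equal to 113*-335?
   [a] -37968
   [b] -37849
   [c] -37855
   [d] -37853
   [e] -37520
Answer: c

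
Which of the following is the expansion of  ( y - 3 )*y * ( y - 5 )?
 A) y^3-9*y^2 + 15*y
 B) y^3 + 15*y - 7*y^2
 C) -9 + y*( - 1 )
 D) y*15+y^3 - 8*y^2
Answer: D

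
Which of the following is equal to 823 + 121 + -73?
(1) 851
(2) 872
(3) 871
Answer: 3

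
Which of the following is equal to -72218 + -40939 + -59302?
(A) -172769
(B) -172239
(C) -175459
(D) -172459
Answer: D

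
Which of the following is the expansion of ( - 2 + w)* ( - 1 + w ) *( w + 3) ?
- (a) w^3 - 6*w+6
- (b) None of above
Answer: b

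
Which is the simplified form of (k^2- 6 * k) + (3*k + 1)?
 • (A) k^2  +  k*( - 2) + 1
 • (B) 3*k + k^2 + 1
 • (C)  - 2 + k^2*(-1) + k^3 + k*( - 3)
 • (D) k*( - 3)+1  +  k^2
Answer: D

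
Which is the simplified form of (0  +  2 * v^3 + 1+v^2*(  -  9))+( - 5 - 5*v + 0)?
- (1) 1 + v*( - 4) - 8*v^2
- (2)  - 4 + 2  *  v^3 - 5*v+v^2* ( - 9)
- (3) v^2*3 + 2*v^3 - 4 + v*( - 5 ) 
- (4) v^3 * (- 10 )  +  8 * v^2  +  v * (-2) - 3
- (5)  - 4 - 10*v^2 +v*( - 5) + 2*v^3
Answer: 2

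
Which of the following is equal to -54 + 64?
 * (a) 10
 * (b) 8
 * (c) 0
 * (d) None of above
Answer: a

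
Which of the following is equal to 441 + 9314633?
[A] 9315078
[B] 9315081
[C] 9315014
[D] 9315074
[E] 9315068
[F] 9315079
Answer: D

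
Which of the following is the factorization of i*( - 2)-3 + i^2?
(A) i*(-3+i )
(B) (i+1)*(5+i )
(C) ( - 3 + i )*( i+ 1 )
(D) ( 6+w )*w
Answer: C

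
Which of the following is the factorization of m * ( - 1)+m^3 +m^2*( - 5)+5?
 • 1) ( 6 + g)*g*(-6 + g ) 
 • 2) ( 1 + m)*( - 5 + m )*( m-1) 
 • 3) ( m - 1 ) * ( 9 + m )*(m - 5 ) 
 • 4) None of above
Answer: 2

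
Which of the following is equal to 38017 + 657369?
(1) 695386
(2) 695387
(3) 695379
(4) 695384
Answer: 1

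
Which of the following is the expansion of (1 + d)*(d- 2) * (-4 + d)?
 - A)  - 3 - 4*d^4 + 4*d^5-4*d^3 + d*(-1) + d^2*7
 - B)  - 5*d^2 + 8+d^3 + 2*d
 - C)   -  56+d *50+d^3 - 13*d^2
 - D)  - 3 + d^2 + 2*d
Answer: B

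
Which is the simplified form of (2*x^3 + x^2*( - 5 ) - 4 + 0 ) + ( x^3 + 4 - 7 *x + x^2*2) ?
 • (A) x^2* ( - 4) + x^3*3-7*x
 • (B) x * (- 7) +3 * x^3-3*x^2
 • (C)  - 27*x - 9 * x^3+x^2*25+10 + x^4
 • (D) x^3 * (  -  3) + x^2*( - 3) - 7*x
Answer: B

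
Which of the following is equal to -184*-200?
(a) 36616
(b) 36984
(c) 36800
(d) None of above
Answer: c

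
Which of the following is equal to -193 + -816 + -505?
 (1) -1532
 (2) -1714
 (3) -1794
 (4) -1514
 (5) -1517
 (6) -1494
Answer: 4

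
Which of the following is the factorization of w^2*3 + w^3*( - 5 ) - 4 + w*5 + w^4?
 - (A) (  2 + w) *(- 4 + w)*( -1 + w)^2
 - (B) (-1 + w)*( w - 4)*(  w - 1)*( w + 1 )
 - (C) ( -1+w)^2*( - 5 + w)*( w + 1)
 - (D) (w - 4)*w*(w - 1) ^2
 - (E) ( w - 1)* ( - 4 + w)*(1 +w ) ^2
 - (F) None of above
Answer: B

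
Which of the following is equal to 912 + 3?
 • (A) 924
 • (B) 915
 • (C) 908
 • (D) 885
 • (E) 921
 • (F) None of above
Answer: B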